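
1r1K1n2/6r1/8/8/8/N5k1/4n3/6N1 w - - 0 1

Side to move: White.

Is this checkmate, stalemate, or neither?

White to move; white king on d8.
In check: yes, from the black rook on b8.
King squares — c7: attacked by Rg7; d7: attacked by Rg7; e7: attacked by Rg7; c8: attacked by Rb8; e8: attacked by Rb8.
Legal moves for White: none.
In check with no legal moves → checkmate.

checkmate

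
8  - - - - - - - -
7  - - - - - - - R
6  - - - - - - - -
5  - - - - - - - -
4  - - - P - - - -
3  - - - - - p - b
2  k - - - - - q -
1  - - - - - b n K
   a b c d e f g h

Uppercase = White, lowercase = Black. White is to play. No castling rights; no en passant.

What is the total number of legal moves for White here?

White to move; king on h1.
In check: yes, from the black queen on g2.
Legal moves: none.
Count: 0.

0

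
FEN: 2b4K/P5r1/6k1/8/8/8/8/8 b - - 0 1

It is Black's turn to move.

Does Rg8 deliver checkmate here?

no

After Rg8: white king on h8; in check: yes, from the black rook on g8.
White has 1 legal reply: Kxg8.
In check but a legal move exists → not checkmate.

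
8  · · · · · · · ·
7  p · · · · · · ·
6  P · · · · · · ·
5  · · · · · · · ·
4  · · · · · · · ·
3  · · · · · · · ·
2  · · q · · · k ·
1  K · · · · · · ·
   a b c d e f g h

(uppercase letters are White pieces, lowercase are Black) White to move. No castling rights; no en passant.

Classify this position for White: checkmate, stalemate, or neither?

stalemate

White to move; white king on a1.
In check: no.
King squares — b1: attacked by Qc2; a2: attacked by Qc2; b2: attacked by Qc2.
Legal moves for White: none.
Not in check and no legal moves → stalemate.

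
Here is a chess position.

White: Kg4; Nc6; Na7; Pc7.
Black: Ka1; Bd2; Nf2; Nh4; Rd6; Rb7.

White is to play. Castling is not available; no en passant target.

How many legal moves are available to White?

White to move; king on g4.
In check: yes, from the black knight on f2.
Legal moves: Kh5, Kxh4, Kg3.
Count: 3.

3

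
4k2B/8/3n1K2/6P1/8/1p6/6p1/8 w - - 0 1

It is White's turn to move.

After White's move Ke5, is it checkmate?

After Ke5: black king on e8; in check: no.
Black is not in check, so this cannot be checkmate.

no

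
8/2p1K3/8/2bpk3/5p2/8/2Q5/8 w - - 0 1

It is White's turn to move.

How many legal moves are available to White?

5

White to move; king on e7.
In check: yes, from the black bishop on c5.
Legal moves: Ke8, Kd8, Kf7, Kd7, Qxc5.
Count: 5.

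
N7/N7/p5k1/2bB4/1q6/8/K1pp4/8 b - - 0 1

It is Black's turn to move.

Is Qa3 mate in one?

After Qa3: white king on a2; in check: yes, from the black queen on a3.
King squares — a1: attacked by Qa3; b1: attacked by Pc2; b2: attacked by Qa3; a3: attacked by Bc5; b3: attacked by Qa3.
White has no legal moves → checkmate.

yes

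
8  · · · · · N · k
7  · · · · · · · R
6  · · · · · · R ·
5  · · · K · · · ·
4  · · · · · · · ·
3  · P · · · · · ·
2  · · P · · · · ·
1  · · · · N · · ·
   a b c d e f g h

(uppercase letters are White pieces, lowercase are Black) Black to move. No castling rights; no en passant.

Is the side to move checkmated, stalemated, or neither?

checkmate

Black to move; black king on h8.
In check: yes, from the white rook on h7.
King squares — g7: attacked by Rg6; h7: attacked by Nf8; g8: attacked by Rg6.
Legal moves for Black: none.
In check with no legal moves → checkmate.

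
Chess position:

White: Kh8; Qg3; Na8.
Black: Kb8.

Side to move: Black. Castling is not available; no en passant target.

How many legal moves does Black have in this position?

4

Black to move; king on b8.
In check: yes, from the white queen on g3.
Legal moves: Kc8, Kxa8, Kb7, Ka7.
Count: 4.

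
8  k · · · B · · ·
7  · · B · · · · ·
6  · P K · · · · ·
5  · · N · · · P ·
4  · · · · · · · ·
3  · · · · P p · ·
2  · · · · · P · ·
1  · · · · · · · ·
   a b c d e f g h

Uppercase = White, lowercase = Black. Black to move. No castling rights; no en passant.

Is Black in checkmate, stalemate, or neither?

Black to move; black king on a8.
In check: no.
King squares — a7: attacked by Pb6; b7: attacked by Nc5; b8: attacked by Bc7.
Legal moves for Black: none.
Not in check and no legal moves → stalemate.

stalemate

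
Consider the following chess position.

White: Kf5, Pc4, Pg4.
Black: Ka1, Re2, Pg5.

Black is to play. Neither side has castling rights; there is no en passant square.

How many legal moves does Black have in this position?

17

Black to move; king on a1.
In check: no.
Legal moves: Re8, Re7, Re6, Re5+, Re4, Re3, Rh2, Rg2, Rf2+, Rd2, Rc2, Rb2, Ra2, Re1, Kb2, Ka2, Kb1.
Count: 17.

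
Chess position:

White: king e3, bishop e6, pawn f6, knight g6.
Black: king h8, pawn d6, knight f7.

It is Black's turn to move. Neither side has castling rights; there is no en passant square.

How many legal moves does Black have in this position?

2

Black to move; king on h8.
In check: yes, from the white knight on g6.
Legal moves: Kg8, Kh7.
Count: 2.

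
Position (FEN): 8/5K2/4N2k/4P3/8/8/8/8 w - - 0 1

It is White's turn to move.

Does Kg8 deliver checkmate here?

no

After Kg8: black king on h6; in check: no.
Black is not in check, so this cannot be checkmate.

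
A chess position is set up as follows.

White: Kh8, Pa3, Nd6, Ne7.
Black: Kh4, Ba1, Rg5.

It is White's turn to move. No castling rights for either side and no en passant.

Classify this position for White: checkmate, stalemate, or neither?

White to move; white king on h8.
In check: yes, from the black bishop on a1.
Legal moves for White: Kh7.
White is in check but has 1 legal move → neither.

neither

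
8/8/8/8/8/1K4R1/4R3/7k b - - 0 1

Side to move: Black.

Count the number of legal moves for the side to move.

0

Black to move; king on h1.
In check: no.
Legal moves: none.
Count: 0.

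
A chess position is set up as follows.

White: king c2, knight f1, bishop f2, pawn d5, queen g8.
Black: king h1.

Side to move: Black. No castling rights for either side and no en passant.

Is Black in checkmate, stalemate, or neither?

stalemate

Black to move; black king on h1.
In check: no.
King squares — g1: attacked by Bf2; g2: attacked by Qg8; h2: attacked by Nf1.
Legal moves for Black: none.
Not in check and no legal moves → stalemate.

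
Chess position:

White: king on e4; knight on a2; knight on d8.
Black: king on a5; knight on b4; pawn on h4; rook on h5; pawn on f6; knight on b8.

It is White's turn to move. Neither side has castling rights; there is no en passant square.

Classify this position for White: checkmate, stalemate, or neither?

neither

White to move; white king on e4.
In check: no.
Legal moves for White: Nf7, Nb7+, Ne6, Nc6+, Kf4, Kd4, Kf3, Ke3, Nxb4, Nc3, Nc1.
White has 11 legal moves and is not in check → neither.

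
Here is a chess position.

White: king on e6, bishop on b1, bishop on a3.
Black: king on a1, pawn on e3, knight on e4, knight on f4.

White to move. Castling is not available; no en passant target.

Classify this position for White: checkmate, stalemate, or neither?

White to move; white king on e6.
In check: yes, from the black knight on f4.
Legal moves for White: Kf7, Ke7, Kd7, Kf5, Ke5.
White is in check but has 5 legal moves → neither.

neither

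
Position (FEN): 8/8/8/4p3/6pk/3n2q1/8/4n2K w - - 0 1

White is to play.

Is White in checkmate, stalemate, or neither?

stalemate

White to move; white king on h1.
In check: no.
King squares — g1: attacked by Qg3; g2: attacked by Ne1; h2: attacked by Qg3.
Legal moves for White: none.
Not in check and no legal moves → stalemate.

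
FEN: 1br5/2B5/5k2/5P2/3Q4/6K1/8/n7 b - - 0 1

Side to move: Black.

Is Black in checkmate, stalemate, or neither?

neither

Black to move; black king on f6.
In check: yes, from the white queen on d4.
Legal moves for Black: Kf7, Ke7, Kg5, Kxf5.
Black is in check but has 4 legal moves → neither.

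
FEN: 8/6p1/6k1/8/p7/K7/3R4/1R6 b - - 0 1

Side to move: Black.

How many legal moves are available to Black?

7

Black to move; king on g6.
In check: no.
Legal moves: Kh7, Kf7, Kh6, Kf6, Kh5, Kg5, Kf5.
Count: 7.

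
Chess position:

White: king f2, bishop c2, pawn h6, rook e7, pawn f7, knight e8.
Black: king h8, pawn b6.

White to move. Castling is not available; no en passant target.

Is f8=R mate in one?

yes

After f8=R: black king on h8; in check: yes, from the white rook on f8.
King squares — g7: attacked by Ph6; h7: attacked by Bc2; g8: attacked by Rf8.
Black has no legal moves → checkmate.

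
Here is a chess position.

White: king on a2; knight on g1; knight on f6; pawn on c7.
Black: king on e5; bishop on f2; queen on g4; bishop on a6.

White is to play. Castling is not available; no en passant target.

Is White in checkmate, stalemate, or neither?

White to move; white king on a2.
In check: no.
Legal moves for White include: Ng8, Ne8, Nh7, Nd7+, Nh5, Nd5, Nxg4+, Ne4, Kb3, Ka3, Kb2, Kb1, Ka1, Nh3, Nf3+, Ne2, c8=Q, c8=R, ... (list truncated; more exist).
White has legal moves and is not in check → neither.

neither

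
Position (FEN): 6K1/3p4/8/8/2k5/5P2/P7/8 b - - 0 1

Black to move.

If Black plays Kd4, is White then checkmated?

After Kd4: white king on g8; in check: no.
White is not in check, so this cannot be checkmate.

no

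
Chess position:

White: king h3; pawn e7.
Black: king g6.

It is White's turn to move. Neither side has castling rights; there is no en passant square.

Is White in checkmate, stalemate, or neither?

neither

White to move; white king on h3.
In check: no.
Legal moves for White: Kh4, Kg4, Kg3, Kh2, Kg2, e8=Q+, e8=R, e8=B+, e8=N.
White has 9 legal moves and is not in check → neither.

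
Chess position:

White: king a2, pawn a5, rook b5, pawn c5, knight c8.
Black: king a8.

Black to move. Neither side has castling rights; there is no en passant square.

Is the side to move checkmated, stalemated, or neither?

Black to move; black king on a8.
In check: no.
King squares — a7: attacked by Nc8; b7: attacked by Rb5; b8: attacked by Rb5.
Legal moves for Black: none.
Not in check and no legal moves → stalemate.

stalemate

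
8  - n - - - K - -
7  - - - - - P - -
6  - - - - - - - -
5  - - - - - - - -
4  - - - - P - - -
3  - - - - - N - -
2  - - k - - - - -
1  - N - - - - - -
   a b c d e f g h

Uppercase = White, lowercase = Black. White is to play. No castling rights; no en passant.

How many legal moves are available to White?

White to move; king on f8.
In check: no.
Legal moves: Kg8, Ke8, Kg7, Ke7, Ng5, Ne5, Nh4, Nd4+, Nh2, Nfd2, Ng1, Ne1+, Nc3, Na3+, Nbd2, e5.
Count: 16.

16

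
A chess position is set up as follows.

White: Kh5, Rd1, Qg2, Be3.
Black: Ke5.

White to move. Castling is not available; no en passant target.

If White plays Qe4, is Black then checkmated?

no

After Qe4: black king on e5; in check: yes, from the white queen on e4.
Black has 2 legal replies: Kf6, Kxe4.
In check but a legal move exists → not checkmate.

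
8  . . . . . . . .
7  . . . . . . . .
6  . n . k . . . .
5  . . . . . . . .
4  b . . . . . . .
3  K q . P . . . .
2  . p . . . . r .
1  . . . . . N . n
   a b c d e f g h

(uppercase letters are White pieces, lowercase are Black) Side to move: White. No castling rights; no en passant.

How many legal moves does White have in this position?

White to move; king on a3.
In check: yes, from the black queen on b3.
Legal moves: none.
Count: 0.

0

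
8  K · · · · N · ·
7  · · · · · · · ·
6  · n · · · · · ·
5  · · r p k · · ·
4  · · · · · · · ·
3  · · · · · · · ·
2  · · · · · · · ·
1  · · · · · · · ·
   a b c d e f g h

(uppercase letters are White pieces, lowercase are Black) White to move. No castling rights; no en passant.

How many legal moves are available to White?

White to move; king on a8.
In check: yes, from the black knight on b6.
Legal moves: Kb8, Kb7, Ka7.
Count: 3.

3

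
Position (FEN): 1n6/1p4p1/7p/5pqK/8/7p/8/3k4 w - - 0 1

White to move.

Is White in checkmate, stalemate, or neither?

White to move; white king on h5.
In check: yes, from the black queen on g5.
King squares — g4: attacked by Pf5; h4: attacked by Qg5; g5: attacked by Ph6; g6: attacked by Qg5; h6: attacked by Qg5.
Legal moves for White: none.
In check with no legal moves → checkmate.

checkmate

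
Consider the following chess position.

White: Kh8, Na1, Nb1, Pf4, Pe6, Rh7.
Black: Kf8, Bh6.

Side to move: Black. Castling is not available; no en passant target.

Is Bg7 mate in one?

no

After Bg7: white king on h8; in check: yes, from the black bishop on g7.
White has 1 legal reply: Rxg7.
In check but a legal move exists → not checkmate.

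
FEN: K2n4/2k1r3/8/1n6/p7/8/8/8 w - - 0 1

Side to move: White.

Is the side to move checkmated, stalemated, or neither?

stalemate

White to move; white king on a8.
In check: no.
King squares — a7: attacked by Nb5; b7: attacked by Kc7; b8: attacked by Kc7.
Legal moves for White: none.
Not in check and no legal moves → stalemate.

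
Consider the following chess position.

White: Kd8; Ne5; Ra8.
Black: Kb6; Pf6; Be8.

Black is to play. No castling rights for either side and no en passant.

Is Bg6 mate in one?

no

After Bg6: white king on d8; in check: no.
White is not in check, so this cannot be checkmate.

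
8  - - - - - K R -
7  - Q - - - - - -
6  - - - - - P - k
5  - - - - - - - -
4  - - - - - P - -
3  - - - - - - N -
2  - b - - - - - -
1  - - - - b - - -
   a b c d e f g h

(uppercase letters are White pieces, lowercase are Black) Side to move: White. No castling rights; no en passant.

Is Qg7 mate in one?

After Qg7: black king on h6; in check: yes, from the white queen on g7.
King squares — g5: attacked by Pf4; h5: attacked by Ng3; g6: attacked by Qg7; g7: attacked by Pf6; h7: attacked by Qg7.
Black has no legal moves → checkmate.

yes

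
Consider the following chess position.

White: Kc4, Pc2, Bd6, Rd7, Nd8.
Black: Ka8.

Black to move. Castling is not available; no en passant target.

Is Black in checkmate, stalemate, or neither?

Black to move; black king on a8.
In check: no.
King squares — a7: attacked by Rd7; b7: attacked by Rd7; b8: attacked by Bd6.
Legal moves for Black: none.
Not in check and no legal moves → stalemate.

stalemate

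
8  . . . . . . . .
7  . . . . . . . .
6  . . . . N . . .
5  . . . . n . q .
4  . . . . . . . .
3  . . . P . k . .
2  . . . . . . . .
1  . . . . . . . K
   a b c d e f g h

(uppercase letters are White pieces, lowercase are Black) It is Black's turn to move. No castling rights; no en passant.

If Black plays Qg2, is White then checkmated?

After Qg2: white king on h1; in check: yes, from the black queen on g2.
King squares — g1: attacked by Qg2; g2: attacked by Kf3; h2: attacked by Qg2.
White has no legal moves → checkmate.

yes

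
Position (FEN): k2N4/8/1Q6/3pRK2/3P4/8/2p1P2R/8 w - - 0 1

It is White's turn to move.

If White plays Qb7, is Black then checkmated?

yes

After Qb7: black king on a8; in check: yes, from the white queen on b7.
King squares — a7: attacked by Qb7; b7: attacked by Nd8; b8: attacked by Qb7.
Black has no legal moves → checkmate.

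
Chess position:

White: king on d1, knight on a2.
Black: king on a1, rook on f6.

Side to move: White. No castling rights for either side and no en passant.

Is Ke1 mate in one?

After Ke1: black king on a1; in check: no.
Black is not in check, so this cannot be checkmate.

no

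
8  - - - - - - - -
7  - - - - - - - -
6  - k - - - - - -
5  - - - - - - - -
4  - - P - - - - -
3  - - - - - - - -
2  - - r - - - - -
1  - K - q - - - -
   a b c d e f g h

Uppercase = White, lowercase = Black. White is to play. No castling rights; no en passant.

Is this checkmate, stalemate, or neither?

checkmate

White to move; white king on b1.
In check: yes, from the black queen on d1.
King squares — a1: attacked by Qd1; c1: attacked by Qd1; a2: attacked by Rc2; b2: attacked by Rc2; c2: attacked by Qd1.
Legal moves for White: none.
In check with no legal moves → checkmate.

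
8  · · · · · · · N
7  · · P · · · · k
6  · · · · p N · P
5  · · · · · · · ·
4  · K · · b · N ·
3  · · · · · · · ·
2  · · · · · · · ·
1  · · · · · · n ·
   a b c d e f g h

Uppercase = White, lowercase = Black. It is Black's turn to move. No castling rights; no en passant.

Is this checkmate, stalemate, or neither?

neither

Black to move; black king on h7.
In check: yes, from the white knight on f6.
Legal moves for Black: Kxh8.
Black is in check but has 1 legal move → neither.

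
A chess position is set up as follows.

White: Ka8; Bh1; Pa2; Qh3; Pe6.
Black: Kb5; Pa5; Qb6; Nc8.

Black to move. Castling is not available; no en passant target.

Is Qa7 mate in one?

After Qa7: white king on a8; in check: yes, from the black queen on a7.
King squares — a7: attacked by Nc8; b7: attacked by Qa7; b8: attacked by Qa7.
White has no legal moves → checkmate.

yes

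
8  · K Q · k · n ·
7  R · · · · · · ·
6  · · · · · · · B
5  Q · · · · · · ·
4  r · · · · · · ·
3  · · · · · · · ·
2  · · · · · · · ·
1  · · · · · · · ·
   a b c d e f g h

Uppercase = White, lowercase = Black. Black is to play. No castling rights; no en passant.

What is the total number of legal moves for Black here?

0

Black to move; king on e8.
In check: yes, from the white queen on c8.
Legal moves: none.
Count: 0.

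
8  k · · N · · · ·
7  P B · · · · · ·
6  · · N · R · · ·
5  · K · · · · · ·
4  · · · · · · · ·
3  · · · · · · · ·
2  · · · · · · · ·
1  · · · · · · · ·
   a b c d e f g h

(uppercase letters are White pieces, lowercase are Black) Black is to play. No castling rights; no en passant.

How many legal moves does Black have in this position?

Black to move; king on a8.
In check: yes, from the white bishop on b7.
Legal moves: none.
Count: 0.

0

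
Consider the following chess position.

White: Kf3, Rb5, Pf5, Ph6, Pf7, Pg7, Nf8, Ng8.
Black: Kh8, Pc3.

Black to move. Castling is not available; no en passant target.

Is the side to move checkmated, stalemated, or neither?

checkmate

Black to move; black king on h8.
In check: yes, from the white pawn on g7.
King squares — g7: attacked by Ph6; h7: attacked by Nf8; g8: attacked by Pf7.
Legal moves for Black: none.
In check with no legal moves → checkmate.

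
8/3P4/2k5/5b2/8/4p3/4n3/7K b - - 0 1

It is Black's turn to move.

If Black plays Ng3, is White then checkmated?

After Ng3: white king on h1; in check: yes, from the black knight on g3.
White has 3 legal replies: Kh2, Kg2, Kg1.
In check but a legal move exists → not checkmate.

no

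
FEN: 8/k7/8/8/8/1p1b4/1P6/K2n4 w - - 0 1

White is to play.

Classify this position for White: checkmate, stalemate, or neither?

White to move; white king on a1.
In check: no.
King squares — b1: attacked by Bd3; a2: attacked by Pb3; b2: own pawn.
Legal moves for White: none.
Not in check and no legal moves → stalemate.

stalemate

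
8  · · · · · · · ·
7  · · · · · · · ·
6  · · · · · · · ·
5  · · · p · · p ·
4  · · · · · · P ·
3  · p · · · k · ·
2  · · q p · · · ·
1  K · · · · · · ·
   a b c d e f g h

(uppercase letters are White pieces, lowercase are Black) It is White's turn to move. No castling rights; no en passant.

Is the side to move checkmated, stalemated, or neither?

White to move; white king on a1.
In check: no.
King squares — b1: attacked by Qc2; a2: attacked by Qc2; b2: attacked by Qc2.
Legal moves for White: none.
Not in check and no legal moves → stalemate.

stalemate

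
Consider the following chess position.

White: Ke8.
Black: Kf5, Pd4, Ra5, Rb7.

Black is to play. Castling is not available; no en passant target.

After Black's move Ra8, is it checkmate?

After Ra8: white king on e8; in check: yes, from the black rook on a8.
King squares — d7: attacked by Rb7; e7: attacked by Rb7; f7: attacked by Rb7; d8: attacked by Ra8; f8: attacked by Ra8.
White has no legal moves → checkmate.

yes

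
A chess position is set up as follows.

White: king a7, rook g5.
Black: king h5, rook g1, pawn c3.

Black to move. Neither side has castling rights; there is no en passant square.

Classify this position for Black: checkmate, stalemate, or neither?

neither

Black to move; black king on h5.
In check: yes, from the white rook on g5.
Legal moves for Black: Kh6, Kxg5, Kh4, Rxg5.
Black is in check but has 4 legal moves → neither.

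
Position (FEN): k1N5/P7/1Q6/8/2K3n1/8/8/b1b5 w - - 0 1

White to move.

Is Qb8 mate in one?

yes

After Qb8: black king on a8; in check: yes, from the white queen on b8.
King squares — a7: attacked by Qb8; b7: attacked by Qb8; b8: attacked by Pa7.
Black has no legal moves → checkmate.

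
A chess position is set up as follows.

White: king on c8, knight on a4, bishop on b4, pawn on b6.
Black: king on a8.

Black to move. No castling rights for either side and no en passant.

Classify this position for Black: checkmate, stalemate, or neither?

stalemate

Black to move; black king on a8.
In check: no.
King squares — a7: attacked by Pb6; b7: attacked by Kc8; b8: attacked by Kc8.
Legal moves for Black: none.
Not in check and no legal moves → stalemate.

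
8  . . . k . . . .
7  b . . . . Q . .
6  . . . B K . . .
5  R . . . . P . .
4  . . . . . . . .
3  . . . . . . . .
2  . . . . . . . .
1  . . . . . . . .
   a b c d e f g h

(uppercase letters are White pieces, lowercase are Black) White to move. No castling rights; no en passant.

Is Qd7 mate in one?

yes

After Qd7: black king on d8; in check: yes, from the white queen on d7.
King squares — c7: attacked by Bd6; d7: attacked by Ke6; e7: attacked by Bd6; c8: attacked by Qd7; e8: attacked by Qd7.
Black has no legal moves → checkmate.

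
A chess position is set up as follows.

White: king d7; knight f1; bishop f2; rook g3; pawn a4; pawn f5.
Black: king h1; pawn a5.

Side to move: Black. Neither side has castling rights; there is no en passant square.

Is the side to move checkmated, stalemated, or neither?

stalemate

Black to move; black king on h1.
In check: no.
King squares — g1: attacked by Bf2; g2: attacked by Rg3; h2: attacked by Nf1.
Legal moves for Black: none.
Not in check and no legal moves → stalemate.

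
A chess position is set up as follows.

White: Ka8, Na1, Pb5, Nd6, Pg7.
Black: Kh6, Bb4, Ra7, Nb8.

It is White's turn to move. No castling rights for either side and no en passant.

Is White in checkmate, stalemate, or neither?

neither

White to move; white king on a8.
In check: yes, from the black rook on a7.
King squares — a7: available; b7: attacked by Ra7; b8: available.
Legal moves for White: Kxb8, Kxa7.
White is in check but has 2 legal moves → neither.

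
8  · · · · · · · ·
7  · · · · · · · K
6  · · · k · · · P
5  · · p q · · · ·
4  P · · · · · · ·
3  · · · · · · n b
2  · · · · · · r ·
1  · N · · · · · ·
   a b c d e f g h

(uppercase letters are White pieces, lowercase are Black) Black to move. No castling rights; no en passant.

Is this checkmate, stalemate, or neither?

Black to move; black king on d6.
In check: no.
Legal moves for Black include: Ke7, Kd7, Kc7, Ke6, Kc6, Ke5, Qg8+, Qa8, Qf7+, Qb7+, Qe6, Qc6, Qh5, Qg5, Qf5+, Qe5, Qe4+, Qd4, ... (list truncated; more exist).
Black has legal moves and is not in check → neither.

neither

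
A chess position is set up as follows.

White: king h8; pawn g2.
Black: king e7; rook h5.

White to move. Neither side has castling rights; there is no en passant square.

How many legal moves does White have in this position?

White to move; king on h8.
In check: yes, from the black rook on h5.
Legal moves: Kg8, Kg7.
Count: 2.

2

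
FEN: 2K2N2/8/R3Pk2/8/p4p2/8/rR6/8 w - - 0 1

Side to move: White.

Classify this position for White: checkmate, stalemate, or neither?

neither

White to move; white king on c8.
In check: no.
Legal moves for White include: Nh7+, Nd7+, Ng6, Kd8, Kb8, Kd7, Kc7, Kb7, Ra8, Ra7, Rd6, Rc6, Rab6, Ra5, Rxa4, Rb8, Rb7, Rbb6, ... (list truncated; more exist).
White has legal moves and is not in check → neither.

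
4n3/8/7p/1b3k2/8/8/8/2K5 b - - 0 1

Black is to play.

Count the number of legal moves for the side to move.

21

Black to move; king on f5.
In check: no.
Legal moves: Ng7, Nc7, Nf6, Nd6, Kg6, Kf6, Ke6, Kg5, Ke5, Kg4, Kf4, Ke4, Bd7, Bc6, Ba6, Bc4, Ba4, Bd3, Be2, Bf1, h5.
Count: 21.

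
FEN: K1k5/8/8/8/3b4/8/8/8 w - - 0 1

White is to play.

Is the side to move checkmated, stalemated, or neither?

stalemate

White to move; white king on a8.
In check: no.
King squares — a7: attacked by Bd4; b7: attacked by Kc8; b8: attacked by Kc8.
Legal moves for White: none.
Not in check and no legal moves → stalemate.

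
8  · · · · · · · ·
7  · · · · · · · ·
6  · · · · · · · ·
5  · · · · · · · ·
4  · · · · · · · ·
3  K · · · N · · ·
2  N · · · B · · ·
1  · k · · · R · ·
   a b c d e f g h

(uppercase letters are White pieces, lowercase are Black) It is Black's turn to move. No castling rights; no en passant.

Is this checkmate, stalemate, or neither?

Black to move; black king on b1.
In check: yes, from the white rook on f1.
King squares — a1: attacked by Rf1; c1: attacked by Rf1; a2: attacked by Ka3; b2: attacked by Ka3; c2: attacked by Ne3.
Legal moves for Black: none.
In check with no legal moves → checkmate.

checkmate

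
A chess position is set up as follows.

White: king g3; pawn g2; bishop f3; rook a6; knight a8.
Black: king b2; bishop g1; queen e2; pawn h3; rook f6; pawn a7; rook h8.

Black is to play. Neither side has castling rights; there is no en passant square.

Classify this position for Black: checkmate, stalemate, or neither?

neither

Black to move; black king on b2.
In check: no.
Legal moves for Black include: Rg8+, Rhf8, Re8, Rd8, Rc8, Rb8, Rxa8, Rh7, Rhh6, Rh5, Rh4, Rff8, Rf7, Rfh6, Rg6+, Re6, Rd6, Rc6, ... (list truncated; more exist).
Black has legal moves and is not in check → neither.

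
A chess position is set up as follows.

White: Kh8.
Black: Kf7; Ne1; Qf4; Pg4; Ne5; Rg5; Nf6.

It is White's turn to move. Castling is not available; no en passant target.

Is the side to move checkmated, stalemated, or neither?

White to move; white king on h8.
In check: no.
King squares — g7: attacked by Rg5; h7: attacked by Nf6; g8: attacked by Rg5.
Legal moves for White: none.
Not in check and no legal moves → stalemate.

stalemate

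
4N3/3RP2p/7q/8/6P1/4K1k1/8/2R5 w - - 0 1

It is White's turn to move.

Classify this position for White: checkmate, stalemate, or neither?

White to move; white king on e3.
In check: yes, from the black queen on h6.
Legal moves for White: Ke4, Kd4, Kd3, Ke2, g5.
White is in check but has 5 legal moves → neither.

neither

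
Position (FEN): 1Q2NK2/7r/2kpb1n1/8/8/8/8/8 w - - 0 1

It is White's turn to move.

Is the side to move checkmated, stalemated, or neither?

checkmate

White to move; white king on f8.
In check: yes, from the black knight on g6.
King squares — e7: attacked by Ng6; f7: attacked by Be6; g7: attacked by Rh7; e8: own knight; g8: attacked by Be6.
Legal moves for White: none.
In check with no legal moves → checkmate.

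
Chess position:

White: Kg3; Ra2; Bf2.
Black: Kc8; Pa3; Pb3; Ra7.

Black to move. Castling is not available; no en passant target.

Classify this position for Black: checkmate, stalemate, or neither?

Black to move; black king on c8.
In check: no.
Legal moves for Black: Kd8, Kb8, Kd7, Kc7, Kb7, Ra8, Rh7, Rg7+, Rf7, Re7, Rd7, Rc7, Rb7, Ra6, Ra5, Ra4, bxa2, b2.
Black has 18 legal moves and is not in check → neither.

neither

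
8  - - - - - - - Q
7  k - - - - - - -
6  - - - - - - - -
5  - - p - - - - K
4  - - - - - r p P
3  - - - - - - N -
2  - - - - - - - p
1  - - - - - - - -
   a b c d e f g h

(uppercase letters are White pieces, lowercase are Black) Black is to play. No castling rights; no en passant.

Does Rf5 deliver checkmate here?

After Rf5: white king on h5; in check: yes, from the black rook on f5.
White has 4 legal replies: Kh6, Kg6, Kxg4, Nxf5.
In check but a legal move exists → not checkmate.

no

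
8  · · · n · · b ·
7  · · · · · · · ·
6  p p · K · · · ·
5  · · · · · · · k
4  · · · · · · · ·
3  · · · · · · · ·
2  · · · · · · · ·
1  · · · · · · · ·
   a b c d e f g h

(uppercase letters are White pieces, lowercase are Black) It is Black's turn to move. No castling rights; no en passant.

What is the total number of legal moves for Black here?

18

Black to move; king on h5.
In check: no.
Legal moves: Bh7, Bf7, Be6, Bd5, Bc4, Bb3, Ba2, Nf7+, Nb7+, Ne6, Nc6, Kh6, Kg6, Kg5, Kh4, Kg4, b5, a5.
Count: 18.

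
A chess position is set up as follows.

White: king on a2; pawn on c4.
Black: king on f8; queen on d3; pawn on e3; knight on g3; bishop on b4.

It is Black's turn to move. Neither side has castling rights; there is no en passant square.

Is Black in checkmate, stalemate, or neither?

neither

Black to move; black king on f8.
In check: no.
Legal moves for Black include: Kg8, Ke8, Kg7, Kf7, Ke7, Be7, Bd6, Bc5, Ba5, Bc3, Ba3, Bd2, Be1, Nh5, Nf5, Ne4, Ne2, Nh1, ... (list truncated; more exist).
Black has legal moves and is not in check → neither.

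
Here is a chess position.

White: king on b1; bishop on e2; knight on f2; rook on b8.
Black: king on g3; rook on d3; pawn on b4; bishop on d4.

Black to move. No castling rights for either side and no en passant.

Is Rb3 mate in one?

no

After Rb3: white king on b1; in check: yes, from the black rook on b3.
White has 3 legal replies: Kc2, Ka2, Kc1.
In check but a legal move exists → not checkmate.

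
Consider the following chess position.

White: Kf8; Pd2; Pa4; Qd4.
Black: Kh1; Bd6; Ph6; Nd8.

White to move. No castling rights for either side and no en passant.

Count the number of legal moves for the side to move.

4

White to move; king on f8.
In check: yes, from the black bishop on d6.
Legal moves: Kg8, Ke8, Kg7, Qxd6.
Count: 4.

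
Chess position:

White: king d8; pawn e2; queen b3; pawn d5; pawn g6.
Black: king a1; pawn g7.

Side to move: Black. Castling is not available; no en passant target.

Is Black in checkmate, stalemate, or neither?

stalemate

Black to move; black king on a1.
In check: no.
King squares — b1: attacked by Qb3; a2: attacked by Qb3; b2: attacked by Qb3.
Legal moves for Black: none.
Not in check and no legal moves → stalemate.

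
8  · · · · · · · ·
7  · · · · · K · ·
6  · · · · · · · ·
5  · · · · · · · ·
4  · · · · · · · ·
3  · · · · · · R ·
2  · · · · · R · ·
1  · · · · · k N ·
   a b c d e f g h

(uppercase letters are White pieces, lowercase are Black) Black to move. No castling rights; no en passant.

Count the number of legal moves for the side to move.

2

Black to move; king on f1.
In check: yes, from the white rook on f2.
Legal moves: Kxf2, Ke1.
Count: 2.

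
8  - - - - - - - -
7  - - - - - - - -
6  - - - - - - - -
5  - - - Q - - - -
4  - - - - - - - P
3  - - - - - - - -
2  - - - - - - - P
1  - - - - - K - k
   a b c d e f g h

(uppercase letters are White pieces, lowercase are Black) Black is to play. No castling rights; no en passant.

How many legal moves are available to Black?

1

Black to move; king on h1.
In check: yes, from the white queen on d5.
Legal moves: Kxh2.
Count: 1.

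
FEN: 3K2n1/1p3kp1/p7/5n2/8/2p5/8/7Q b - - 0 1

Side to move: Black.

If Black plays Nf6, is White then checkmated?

no

After Nf6: white king on d8; in check: no.
White is not in check, so this cannot be checkmate.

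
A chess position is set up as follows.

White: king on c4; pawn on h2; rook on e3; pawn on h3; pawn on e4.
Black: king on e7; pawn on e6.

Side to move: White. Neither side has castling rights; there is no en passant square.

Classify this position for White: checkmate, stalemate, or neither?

White to move; white king on c4.
In check: no.
Legal moves for White: Kc5, Kb5, Kd4, Kb4, Kd3, Kc3, Kb3, Rg3, Rf3, Rd3, Rc3, Rb3, Ra3, Re2, Re1, e5, h4.
White has 17 legal moves and is not in check → neither.

neither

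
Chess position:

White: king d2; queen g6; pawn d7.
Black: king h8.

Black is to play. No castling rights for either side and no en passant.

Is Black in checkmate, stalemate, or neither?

stalemate

Black to move; black king on h8.
In check: no.
King squares — g7: attacked by Qg6; h7: attacked by Qg6; g8: attacked by Qg6.
Legal moves for Black: none.
Not in check and no legal moves → stalemate.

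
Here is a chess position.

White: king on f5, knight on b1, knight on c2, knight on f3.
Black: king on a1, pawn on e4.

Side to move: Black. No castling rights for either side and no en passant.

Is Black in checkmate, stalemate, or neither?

neither

Black to move; black king on a1.
In check: yes, from the white knight on c2.
King squares — b1: available; a2: available; b2: available.
Legal moves for Black: Kb2, Ka2, Kxb1.
Black is in check but has 3 legal moves → neither.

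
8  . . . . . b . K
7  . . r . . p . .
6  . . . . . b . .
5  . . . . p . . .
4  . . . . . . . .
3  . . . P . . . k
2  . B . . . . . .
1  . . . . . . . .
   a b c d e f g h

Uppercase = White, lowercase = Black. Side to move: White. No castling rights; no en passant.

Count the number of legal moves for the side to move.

2

White to move; king on h8.
In check: yes, from the black bishop on f6.
Legal moves: Kg8, Kh7.
Count: 2.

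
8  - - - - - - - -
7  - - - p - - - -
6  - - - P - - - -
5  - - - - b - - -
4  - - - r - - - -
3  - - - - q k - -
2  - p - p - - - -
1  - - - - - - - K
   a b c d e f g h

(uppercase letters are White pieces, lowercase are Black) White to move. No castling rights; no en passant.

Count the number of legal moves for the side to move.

White to move; king on h1.
In check: no.
Legal moves: none.
Count: 0.

0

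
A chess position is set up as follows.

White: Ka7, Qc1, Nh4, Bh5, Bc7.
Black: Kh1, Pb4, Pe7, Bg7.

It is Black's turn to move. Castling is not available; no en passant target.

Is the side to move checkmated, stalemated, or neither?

checkmate

Black to move; black king on h1.
In check: yes, from the white queen on c1.
King squares — g1: attacked by Qc1; g2: attacked by Nh4; h2: attacked by Bc7.
Legal moves for Black: none.
In check with no legal moves → checkmate.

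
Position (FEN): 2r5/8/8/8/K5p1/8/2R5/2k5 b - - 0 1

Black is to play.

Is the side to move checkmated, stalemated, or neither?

neither

Black to move; black king on c1.
In check: yes, from the white rook on c2.
Legal moves for Black: Kxc2, Kd1, Kb1, Rxc2.
Black is in check but has 4 legal moves → neither.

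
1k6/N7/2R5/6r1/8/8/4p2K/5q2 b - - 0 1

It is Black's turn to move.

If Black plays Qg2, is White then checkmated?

After Qg2: white king on h2; in check: yes, from the black queen on g2.
King squares — g1: attacked by Qg2; h1: attacked by Qg2; g2: attacked by Rg5; g3: attacked by Qg2; h3: attacked by Qg2.
White has no legal moves → checkmate.

yes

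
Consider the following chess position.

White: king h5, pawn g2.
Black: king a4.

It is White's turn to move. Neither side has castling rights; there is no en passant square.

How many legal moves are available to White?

7

White to move; king on h5.
In check: no.
Legal moves: Kh6, Kg6, Kg5, Kh4, Kg4, g3, g4.
Count: 7.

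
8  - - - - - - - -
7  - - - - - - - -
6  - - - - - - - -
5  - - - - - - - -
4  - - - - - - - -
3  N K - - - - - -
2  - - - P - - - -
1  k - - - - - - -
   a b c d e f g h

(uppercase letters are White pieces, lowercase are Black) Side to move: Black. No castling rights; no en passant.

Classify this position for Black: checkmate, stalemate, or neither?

Black to move; black king on a1.
In check: no.
King squares — b1: attacked by Na3; a2: attacked by Kb3; b2: attacked by Kb3.
Legal moves for Black: none.
Not in check and no legal moves → stalemate.

stalemate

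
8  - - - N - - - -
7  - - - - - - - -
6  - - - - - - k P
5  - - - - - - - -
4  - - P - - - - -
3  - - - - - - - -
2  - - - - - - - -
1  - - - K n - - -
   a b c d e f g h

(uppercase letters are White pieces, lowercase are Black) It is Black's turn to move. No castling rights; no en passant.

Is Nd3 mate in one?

After Nd3: white king on d1; in check: no.
White is not in check, so this cannot be checkmate.

no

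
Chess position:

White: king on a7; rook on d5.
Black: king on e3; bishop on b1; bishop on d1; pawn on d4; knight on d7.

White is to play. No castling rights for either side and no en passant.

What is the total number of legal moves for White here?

White to move; king on a7.
In check: no.
Legal moves: Ka8, Kb7, Ka6, Rxd7, Rd6, Rh5, Rg5, Rf5, Re5+, Rc5, Rb5, Ra5, Rxd4.
Count: 13.

13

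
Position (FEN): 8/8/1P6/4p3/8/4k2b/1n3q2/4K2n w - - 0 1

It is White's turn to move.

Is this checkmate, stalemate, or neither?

checkmate

White to move; white king on e1.
In check: yes, from the black queen on f2.
King squares — d1: attacked by Nb2; f1: attacked by Qf2; d2: attacked by Qf2; e2: attacked by Qf2; f2: attacked by Nh1.
Legal moves for White: none.
In check with no legal moves → checkmate.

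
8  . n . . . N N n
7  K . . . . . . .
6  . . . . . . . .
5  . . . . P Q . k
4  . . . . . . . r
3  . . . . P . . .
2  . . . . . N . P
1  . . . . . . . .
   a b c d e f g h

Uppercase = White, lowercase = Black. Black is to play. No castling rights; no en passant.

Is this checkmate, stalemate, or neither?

checkmate

Black to move; black king on h5.
In check: yes, from the white queen on f5.
King squares — g4: attacked by Nf2; h4: own rook; g5: attacked by Qf5; g6: attacked by Qf5; h6: attacked by Ng8.
Legal moves for Black: none.
In check with no legal moves → checkmate.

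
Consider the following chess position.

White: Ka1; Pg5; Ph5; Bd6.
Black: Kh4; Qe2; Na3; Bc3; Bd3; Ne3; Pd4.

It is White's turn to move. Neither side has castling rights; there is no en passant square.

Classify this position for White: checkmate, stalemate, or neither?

White to move; white king on a1.
In check: yes, from the black bishop on c3.
King squares — b1: attacked by Na3; a2: attacked by Qe2; b2: attacked by Qe2.
Legal moves for White: none.
In check with no legal moves → checkmate.

checkmate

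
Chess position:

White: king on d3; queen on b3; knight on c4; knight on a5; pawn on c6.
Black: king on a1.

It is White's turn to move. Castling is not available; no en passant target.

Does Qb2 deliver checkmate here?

After Qb2: black king on a1; in check: yes, from the white queen on b2.
King squares — b1: attacked by Qb2; a2: attacked by Qb2; b2: attacked by Nc4.
Black has no legal moves → checkmate.

yes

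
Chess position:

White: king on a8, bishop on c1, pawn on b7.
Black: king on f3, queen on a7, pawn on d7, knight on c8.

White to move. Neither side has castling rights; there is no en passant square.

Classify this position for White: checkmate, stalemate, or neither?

White to move; white king on a8.
In check: yes, from the black queen on a7.
King squares — a7: attacked by Nc8; b7: own pawn; b8: attacked by Qa7.
Legal moves for White: none.
In check with no legal moves → checkmate.

checkmate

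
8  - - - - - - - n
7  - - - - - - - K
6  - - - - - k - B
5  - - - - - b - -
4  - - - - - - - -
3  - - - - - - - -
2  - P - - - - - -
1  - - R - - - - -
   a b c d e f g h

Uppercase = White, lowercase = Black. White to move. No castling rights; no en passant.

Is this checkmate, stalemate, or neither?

White to move; white king on h7.
In check: yes, from the black bishop on f5.
Legal moves for White: Kxh8, Kg8.
White is in check but has 2 legal moves → neither.

neither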